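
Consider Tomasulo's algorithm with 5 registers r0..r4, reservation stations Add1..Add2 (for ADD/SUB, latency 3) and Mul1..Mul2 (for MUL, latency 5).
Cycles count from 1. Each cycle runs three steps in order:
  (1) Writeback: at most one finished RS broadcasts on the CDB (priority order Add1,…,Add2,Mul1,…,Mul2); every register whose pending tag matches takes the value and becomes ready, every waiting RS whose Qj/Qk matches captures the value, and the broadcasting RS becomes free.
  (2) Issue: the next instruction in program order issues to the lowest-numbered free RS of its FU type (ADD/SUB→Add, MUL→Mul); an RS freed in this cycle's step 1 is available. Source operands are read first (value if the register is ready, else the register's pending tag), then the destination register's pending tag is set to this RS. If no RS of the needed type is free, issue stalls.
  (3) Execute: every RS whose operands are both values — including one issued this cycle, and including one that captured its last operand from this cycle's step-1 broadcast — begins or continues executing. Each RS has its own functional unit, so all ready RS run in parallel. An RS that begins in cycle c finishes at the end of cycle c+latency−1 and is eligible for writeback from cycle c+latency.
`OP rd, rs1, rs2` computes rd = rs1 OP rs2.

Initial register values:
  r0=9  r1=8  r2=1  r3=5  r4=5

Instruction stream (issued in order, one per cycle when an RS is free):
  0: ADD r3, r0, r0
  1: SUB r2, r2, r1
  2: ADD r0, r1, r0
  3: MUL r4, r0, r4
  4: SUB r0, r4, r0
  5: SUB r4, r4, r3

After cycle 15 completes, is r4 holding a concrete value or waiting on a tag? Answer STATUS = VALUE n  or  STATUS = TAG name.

STATUS = VALUE 67

c1: issue ADD r3<-Add1 | r0:9,r1:8,r2:1,r3:Add1,r4:5
c2: issue SUB r2<-Add2 | r0:9,r1:8,r2:Add2,r3:Add1,r4:5
c3: stall | r0:9,r1:8,r2:Add2,r3:Add1,r4:5
c4: CDB Add1=18; issue ADD r0<-Add1 | r0:Add1,r1:8,r2:Add2,r3:18,r4:5
c5: CDB Add2=-7; issue MUL r4<-Mul1 | r0:Add1,r1:8,r2:-7,r3:18,r4:Mul1
c6: issue SUB r0<-Add2 | r0:Add2,r1:8,r2:-7,r3:18,r4:Mul1
c7: CDB Add1=17; issue SUB r4<-Add1 | r0:Add2,r1:8,r2:-7,r3:18,r4:Add1
c8: - | r0:Add2,r1:8,r2:-7,r3:18,r4:Add1
c9: - | r0:Add2,r1:8,r2:-7,r3:18,r4:Add1
c10: - | r0:Add2,r1:8,r2:-7,r3:18,r4:Add1
c11: - | r0:Add2,r1:8,r2:-7,r3:18,r4:Add1
c12: CDB Mul1=85 | r0:Add2,r1:8,r2:-7,r3:18,r4:Add1
c13: - | r0:Add2,r1:8,r2:-7,r3:18,r4:Add1
c14: - | r0:Add2,r1:8,r2:-7,r3:18,r4:Add1
c15: CDB Add1=67 | r0:Add2,r1:8,r2:-7,r3:18,r4:67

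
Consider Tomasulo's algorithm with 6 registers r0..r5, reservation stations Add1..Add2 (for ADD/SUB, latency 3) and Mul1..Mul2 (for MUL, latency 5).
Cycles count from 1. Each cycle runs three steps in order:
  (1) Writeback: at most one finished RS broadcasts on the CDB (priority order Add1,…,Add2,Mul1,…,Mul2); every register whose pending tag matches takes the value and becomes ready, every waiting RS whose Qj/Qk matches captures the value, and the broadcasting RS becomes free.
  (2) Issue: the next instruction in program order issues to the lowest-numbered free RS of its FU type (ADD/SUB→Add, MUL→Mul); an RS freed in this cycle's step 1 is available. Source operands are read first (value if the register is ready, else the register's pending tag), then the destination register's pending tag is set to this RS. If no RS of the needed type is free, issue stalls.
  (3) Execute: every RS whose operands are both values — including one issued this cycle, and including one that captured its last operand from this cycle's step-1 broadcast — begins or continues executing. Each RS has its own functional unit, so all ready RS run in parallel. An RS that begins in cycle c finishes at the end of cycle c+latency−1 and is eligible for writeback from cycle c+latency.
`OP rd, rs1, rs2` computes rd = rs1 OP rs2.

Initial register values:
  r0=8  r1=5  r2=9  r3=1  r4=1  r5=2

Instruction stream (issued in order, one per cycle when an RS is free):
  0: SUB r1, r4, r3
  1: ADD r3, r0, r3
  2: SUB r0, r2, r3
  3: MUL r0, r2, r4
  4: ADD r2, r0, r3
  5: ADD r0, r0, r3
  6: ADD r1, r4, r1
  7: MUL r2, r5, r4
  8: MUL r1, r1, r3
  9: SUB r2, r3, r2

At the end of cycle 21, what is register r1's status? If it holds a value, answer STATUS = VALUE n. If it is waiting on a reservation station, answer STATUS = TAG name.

STATUS = VALUE 9

c1: issue SUB r1<-Add1 | r0:8,r1:Add1,r2:9,r3:1,r4:1,r5:2
c2: issue ADD r3<-Add2 | r0:8,r1:Add1,r2:9,r3:Add2,r4:1,r5:2
c3: stall | r0:8,r1:Add1,r2:9,r3:Add2,r4:1,r5:2
c4: CDB Add1=0; issue SUB r0<-Add1 | r0:Add1,r1:0,r2:9,r3:Add2,r4:1,r5:2
c5: CDB Add2=9; issue MUL r0<-Mul1 | r0:Mul1,r1:0,r2:9,r3:9,r4:1,r5:2
c6: issue ADD r2<-Add2 | r0:Mul1,r1:0,r2:Add2,r3:9,r4:1,r5:2
c7: stall | r0:Mul1,r1:0,r2:Add2,r3:9,r4:1,r5:2
c8: CDB Add1=0; issue ADD r0<-Add1 | r0:Add1,r1:0,r2:Add2,r3:9,r4:1,r5:2
c9: stall | r0:Add1,r1:0,r2:Add2,r3:9,r4:1,r5:2
c10: CDB Mul1=9; stall | r0:Add1,r1:0,r2:Add2,r3:9,r4:1,r5:2
c11: stall | r0:Add1,r1:0,r2:Add2,r3:9,r4:1,r5:2
c12: stall | r0:Add1,r1:0,r2:Add2,r3:9,r4:1,r5:2
c13: CDB Add1=18; issue ADD r1<-Add1 | r0:18,r1:Add1,r2:Add2,r3:9,r4:1,r5:2
c14: CDB Add2=18; issue MUL r2<-Mul1 | r0:18,r1:Add1,r2:Mul1,r3:9,r4:1,r5:2
c15: issue MUL r1<-Mul2 | r0:18,r1:Mul2,r2:Mul1,r3:9,r4:1,r5:2
c16: CDB Add1=1; issue SUB r2<-Add1 | r0:18,r1:Mul2,r2:Add1,r3:9,r4:1,r5:2
c17: - | r0:18,r1:Mul2,r2:Add1,r3:9,r4:1,r5:2
c18: - | r0:18,r1:Mul2,r2:Add1,r3:9,r4:1,r5:2
c19: CDB Mul1=2 | r0:18,r1:Mul2,r2:Add1,r3:9,r4:1,r5:2
c20: - | r0:18,r1:Mul2,r2:Add1,r3:9,r4:1,r5:2
c21: CDB Mul2=9 | r0:18,r1:9,r2:Add1,r3:9,r4:1,r5:2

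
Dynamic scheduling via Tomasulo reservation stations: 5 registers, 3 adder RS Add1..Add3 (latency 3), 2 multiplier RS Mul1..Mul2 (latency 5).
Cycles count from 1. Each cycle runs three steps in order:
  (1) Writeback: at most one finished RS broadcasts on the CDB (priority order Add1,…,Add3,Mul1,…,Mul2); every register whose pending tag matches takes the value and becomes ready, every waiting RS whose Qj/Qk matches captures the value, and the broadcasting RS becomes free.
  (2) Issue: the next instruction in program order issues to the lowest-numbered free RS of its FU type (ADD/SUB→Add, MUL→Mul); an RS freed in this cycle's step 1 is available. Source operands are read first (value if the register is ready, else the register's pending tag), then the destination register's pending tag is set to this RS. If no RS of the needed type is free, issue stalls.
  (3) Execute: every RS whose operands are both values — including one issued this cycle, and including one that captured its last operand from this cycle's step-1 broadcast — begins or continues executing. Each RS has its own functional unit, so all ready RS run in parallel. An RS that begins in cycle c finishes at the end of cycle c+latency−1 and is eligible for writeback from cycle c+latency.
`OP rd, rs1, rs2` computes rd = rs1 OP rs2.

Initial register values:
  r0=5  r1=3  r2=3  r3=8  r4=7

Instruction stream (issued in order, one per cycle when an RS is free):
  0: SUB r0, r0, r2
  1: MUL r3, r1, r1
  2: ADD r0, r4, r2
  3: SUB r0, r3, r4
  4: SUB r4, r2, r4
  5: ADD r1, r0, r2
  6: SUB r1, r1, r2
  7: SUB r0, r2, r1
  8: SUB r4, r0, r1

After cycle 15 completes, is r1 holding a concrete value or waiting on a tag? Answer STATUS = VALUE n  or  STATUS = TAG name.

c1: issue SUB r0<-Add1 | r0:Add1,r1:3,r2:3,r3:8,r4:7
c2: issue MUL r3<-Mul1 | r0:Add1,r1:3,r2:3,r3:Mul1,r4:7
c3: issue ADD r0<-Add2 | r0:Add2,r1:3,r2:3,r3:Mul1,r4:7
c4: CDB Add1=2; issue SUB r0<-Add1 | r0:Add1,r1:3,r2:3,r3:Mul1,r4:7
c5: issue SUB r4<-Add3 | r0:Add1,r1:3,r2:3,r3:Mul1,r4:Add3
c6: CDB Add2=10; issue ADD r1<-Add2 | r0:Add1,r1:Add2,r2:3,r3:Mul1,r4:Add3
c7: CDB Mul1=9; stall | r0:Add1,r1:Add2,r2:3,r3:9,r4:Add3
c8: CDB Add3=-4; issue SUB r1<-Add3 | r0:Add1,r1:Add3,r2:3,r3:9,r4:-4
c9: stall | r0:Add1,r1:Add3,r2:3,r3:9,r4:-4
c10: CDB Add1=2; issue SUB r0<-Add1 | r0:Add1,r1:Add3,r2:3,r3:9,r4:-4
c11: stall | r0:Add1,r1:Add3,r2:3,r3:9,r4:-4
c12: stall | r0:Add1,r1:Add3,r2:3,r3:9,r4:-4
c13: CDB Add2=5; issue SUB r4<-Add2 | r0:Add1,r1:Add3,r2:3,r3:9,r4:Add2
c14: - | r0:Add1,r1:Add3,r2:3,r3:9,r4:Add2
c15: - | r0:Add1,r1:Add3,r2:3,r3:9,r4:Add2

STATUS = TAG Add3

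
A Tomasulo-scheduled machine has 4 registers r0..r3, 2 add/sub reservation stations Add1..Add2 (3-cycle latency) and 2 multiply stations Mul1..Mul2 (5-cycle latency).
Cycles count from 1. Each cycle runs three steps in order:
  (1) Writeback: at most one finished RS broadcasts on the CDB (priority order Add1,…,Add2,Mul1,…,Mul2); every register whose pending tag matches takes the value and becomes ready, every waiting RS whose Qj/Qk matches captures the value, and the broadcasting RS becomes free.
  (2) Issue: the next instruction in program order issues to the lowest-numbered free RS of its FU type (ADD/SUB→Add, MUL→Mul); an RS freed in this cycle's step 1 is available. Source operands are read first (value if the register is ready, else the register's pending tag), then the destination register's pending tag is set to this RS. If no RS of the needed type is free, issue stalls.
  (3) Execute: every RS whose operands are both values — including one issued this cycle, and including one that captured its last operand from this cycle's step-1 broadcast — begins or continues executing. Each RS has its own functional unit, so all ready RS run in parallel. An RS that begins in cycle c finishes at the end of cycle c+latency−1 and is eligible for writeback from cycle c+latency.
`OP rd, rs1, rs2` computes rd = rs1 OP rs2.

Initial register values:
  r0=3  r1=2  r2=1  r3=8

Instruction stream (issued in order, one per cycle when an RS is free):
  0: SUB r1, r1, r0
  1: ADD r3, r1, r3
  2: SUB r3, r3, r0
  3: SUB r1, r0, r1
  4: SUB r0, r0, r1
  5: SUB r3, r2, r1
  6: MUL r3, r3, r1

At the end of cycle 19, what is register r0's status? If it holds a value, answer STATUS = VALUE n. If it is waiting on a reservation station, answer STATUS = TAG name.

STATUS = VALUE -1

  c1: issue SUB r1<-Add1  regs: r0:3,r1:Add1,r2:1,r3:8
  c2: issue ADD r3<-Add2  regs: r0:3,r1:Add1,r2:1,r3:Add2
  c3: stall  regs: r0:3,r1:Add1,r2:1,r3:Add2
  c4: CDB Add1=-1; issue SUB r3<-Add1  regs: r0:3,r1:-1,r2:1,r3:Add1
  c5: stall  regs: r0:3,r1:-1,r2:1,r3:Add1
  c6: stall  regs: r0:3,r1:-1,r2:1,r3:Add1
  c7: CDB Add2=7; issue SUB r1<-Add2  regs: r0:3,r1:Add2,r2:1,r3:Add1
  c8: stall  regs: r0:3,r1:Add2,r2:1,r3:Add1
  c9: stall  regs: r0:3,r1:Add2,r2:1,r3:Add1
  c10: CDB Add1=4; issue SUB r0<-Add1  regs: r0:Add1,r1:Add2,r2:1,r3:4
  c11: CDB Add2=4; issue SUB r3<-Add2  regs: r0:Add1,r1:4,r2:1,r3:Add2
  c12: issue MUL r3<-Mul1  regs: r0:Add1,r1:4,r2:1,r3:Mul1
  c13: -  regs: r0:Add1,r1:4,r2:1,r3:Mul1
  c14: CDB Add1=-1  regs: r0:-1,r1:4,r2:1,r3:Mul1
  c15: CDB Add2=-3  regs: r0:-1,r1:4,r2:1,r3:Mul1
  c16: -  regs: r0:-1,r1:4,r2:1,r3:Mul1
  c17: -  regs: r0:-1,r1:4,r2:1,r3:Mul1
  c18: -  regs: r0:-1,r1:4,r2:1,r3:Mul1
  c19: -  regs: r0:-1,r1:4,r2:1,r3:Mul1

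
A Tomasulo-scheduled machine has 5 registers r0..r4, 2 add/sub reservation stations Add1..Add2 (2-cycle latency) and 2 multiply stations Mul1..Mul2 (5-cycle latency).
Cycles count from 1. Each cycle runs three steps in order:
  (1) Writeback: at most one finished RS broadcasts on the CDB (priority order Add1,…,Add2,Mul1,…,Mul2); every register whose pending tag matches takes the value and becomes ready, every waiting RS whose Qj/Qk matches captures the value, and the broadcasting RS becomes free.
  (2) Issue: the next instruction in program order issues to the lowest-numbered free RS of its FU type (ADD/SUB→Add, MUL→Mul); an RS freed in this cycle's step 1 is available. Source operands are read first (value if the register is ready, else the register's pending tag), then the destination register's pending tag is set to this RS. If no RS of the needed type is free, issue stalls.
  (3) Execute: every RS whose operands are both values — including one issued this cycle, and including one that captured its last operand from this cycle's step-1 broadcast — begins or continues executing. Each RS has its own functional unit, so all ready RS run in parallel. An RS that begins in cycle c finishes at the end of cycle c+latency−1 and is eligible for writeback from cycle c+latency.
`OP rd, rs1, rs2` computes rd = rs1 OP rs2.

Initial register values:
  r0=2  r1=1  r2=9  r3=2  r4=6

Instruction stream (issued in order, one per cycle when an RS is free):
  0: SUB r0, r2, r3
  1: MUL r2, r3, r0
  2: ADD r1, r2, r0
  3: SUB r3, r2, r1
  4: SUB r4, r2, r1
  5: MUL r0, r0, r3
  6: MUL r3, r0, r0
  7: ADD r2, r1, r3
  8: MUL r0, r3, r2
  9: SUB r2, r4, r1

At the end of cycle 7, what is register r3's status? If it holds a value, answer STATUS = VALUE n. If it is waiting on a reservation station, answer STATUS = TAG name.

STATUS = TAG Add2

c1: issue SUB r0<-Add1 | r0:Add1,r1:1,r2:9,r3:2,r4:6
c2: issue MUL r2<-Mul1 | r0:Add1,r1:1,r2:Mul1,r3:2,r4:6
c3: CDB Add1=7; issue ADD r1<-Add1 | r0:7,r1:Add1,r2:Mul1,r3:2,r4:6
c4: issue SUB r3<-Add2 | r0:7,r1:Add1,r2:Mul1,r3:Add2,r4:6
c5: stall | r0:7,r1:Add1,r2:Mul1,r3:Add2,r4:6
c6: stall | r0:7,r1:Add1,r2:Mul1,r3:Add2,r4:6
c7: stall | r0:7,r1:Add1,r2:Mul1,r3:Add2,r4:6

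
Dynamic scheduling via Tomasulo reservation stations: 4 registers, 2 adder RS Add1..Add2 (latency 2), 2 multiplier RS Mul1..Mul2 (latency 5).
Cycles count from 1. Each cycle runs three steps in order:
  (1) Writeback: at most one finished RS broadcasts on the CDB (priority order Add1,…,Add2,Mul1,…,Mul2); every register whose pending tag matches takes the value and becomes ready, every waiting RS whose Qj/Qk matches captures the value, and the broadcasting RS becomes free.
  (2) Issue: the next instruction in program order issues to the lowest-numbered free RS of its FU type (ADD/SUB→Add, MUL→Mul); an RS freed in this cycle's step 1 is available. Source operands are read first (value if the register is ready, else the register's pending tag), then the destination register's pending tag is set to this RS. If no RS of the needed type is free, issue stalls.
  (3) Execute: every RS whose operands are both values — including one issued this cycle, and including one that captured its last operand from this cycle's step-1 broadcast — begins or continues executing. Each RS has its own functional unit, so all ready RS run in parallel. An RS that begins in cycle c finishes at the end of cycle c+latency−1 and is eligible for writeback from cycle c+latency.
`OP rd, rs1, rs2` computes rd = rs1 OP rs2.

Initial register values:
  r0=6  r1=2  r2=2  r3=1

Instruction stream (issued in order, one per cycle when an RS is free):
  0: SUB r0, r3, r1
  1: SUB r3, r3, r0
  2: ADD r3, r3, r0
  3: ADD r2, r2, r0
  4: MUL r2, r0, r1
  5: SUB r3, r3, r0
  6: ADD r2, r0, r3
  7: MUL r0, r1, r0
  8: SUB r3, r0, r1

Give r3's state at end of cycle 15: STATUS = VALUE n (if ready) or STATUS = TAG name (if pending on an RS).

STATUS = TAG Add1

cycle 1: issue SUB r0<-Add1 // r0:Add1,r1:2,r2:2,r3:1
cycle 2: issue SUB r3<-Add2 // r0:Add1,r1:2,r2:2,r3:Add2
cycle 3: CDB Add1=-1; issue ADD r3<-Add1 // r0:-1,r1:2,r2:2,r3:Add1
cycle 4: stall // r0:-1,r1:2,r2:2,r3:Add1
cycle 5: CDB Add2=2; issue ADD r2<-Add2 // r0:-1,r1:2,r2:Add2,r3:Add1
cycle 6: issue MUL r2<-Mul1 // r0:-1,r1:2,r2:Mul1,r3:Add1
cycle 7: CDB Add1=1; issue SUB r3<-Add1 // r0:-1,r1:2,r2:Mul1,r3:Add1
cycle 8: CDB Add2=1; issue ADD r2<-Add2 // r0:-1,r1:2,r2:Add2,r3:Add1
cycle 9: CDB Add1=2; issue MUL r0<-Mul2 // r0:Mul2,r1:2,r2:Add2,r3:2
cycle 10: issue SUB r3<-Add1 // r0:Mul2,r1:2,r2:Add2,r3:Add1
cycle 11: CDB Add2=1 // r0:Mul2,r1:2,r2:1,r3:Add1
cycle 12: CDB Mul1=-2 // r0:Mul2,r1:2,r2:1,r3:Add1
cycle 13: - // r0:Mul2,r1:2,r2:1,r3:Add1
cycle 14: CDB Mul2=-2 // r0:-2,r1:2,r2:1,r3:Add1
cycle 15: - // r0:-2,r1:2,r2:1,r3:Add1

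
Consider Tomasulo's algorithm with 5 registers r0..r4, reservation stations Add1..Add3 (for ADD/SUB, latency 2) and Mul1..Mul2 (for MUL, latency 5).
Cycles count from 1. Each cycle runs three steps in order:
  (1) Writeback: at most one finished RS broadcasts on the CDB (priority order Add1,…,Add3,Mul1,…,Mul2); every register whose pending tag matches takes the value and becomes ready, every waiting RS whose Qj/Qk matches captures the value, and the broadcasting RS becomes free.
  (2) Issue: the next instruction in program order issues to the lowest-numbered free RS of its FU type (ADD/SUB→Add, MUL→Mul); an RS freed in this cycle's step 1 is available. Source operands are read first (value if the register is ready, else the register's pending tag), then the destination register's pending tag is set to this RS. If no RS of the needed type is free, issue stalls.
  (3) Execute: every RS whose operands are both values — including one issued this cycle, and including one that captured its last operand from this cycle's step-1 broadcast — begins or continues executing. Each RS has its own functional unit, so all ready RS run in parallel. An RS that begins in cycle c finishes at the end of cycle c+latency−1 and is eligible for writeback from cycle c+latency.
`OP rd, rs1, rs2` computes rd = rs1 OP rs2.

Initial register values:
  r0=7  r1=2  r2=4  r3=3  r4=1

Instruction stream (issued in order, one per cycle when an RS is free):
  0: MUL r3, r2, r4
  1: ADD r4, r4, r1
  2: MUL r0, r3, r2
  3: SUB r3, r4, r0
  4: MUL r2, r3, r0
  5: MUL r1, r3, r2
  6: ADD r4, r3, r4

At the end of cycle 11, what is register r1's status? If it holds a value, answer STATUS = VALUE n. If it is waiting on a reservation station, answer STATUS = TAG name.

c1: issue MUL r3<-Mul1 | r0:7,r1:2,r2:4,r3:Mul1,r4:1
c2: issue ADD r4<-Add1 | r0:7,r1:2,r2:4,r3:Mul1,r4:Add1
c3: issue MUL r0<-Mul2 | r0:Mul2,r1:2,r2:4,r3:Mul1,r4:Add1
c4: CDB Add1=3; issue SUB r3<-Add1 | r0:Mul2,r1:2,r2:4,r3:Add1,r4:3
c5: stall | r0:Mul2,r1:2,r2:4,r3:Add1,r4:3
c6: CDB Mul1=4; issue MUL r2<-Mul1 | r0:Mul2,r1:2,r2:Mul1,r3:Add1,r4:3
c7: stall | r0:Mul2,r1:2,r2:Mul1,r3:Add1,r4:3
c8: stall | r0:Mul2,r1:2,r2:Mul1,r3:Add1,r4:3
c9: stall | r0:Mul2,r1:2,r2:Mul1,r3:Add1,r4:3
c10: stall | r0:Mul2,r1:2,r2:Mul1,r3:Add1,r4:3
c11: CDB Mul2=16; issue MUL r1<-Mul2 | r0:16,r1:Mul2,r2:Mul1,r3:Add1,r4:3

STATUS = TAG Mul2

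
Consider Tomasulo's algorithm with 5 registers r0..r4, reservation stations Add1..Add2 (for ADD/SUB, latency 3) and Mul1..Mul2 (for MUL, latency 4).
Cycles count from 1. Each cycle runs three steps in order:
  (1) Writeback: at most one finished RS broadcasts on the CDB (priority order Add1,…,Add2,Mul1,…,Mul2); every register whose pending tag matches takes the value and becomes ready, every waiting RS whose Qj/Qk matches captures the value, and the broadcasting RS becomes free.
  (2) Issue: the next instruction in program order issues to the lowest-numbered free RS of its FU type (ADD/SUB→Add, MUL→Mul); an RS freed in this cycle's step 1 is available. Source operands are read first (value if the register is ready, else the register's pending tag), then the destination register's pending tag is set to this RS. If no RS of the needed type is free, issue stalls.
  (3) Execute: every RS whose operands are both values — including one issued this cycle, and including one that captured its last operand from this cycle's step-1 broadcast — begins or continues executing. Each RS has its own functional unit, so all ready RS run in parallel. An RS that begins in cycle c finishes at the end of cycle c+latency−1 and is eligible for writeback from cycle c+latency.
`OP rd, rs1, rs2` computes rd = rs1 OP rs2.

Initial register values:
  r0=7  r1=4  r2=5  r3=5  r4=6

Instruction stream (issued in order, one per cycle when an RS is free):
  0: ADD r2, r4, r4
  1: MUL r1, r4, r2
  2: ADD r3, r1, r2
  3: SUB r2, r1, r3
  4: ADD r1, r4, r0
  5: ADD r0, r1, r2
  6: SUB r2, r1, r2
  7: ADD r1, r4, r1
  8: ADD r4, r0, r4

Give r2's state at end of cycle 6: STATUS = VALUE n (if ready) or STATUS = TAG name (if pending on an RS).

cycle 1: issue ADD r2<-Add1 // r0:7,r1:4,r2:Add1,r3:5,r4:6
cycle 2: issue MUL r1<-Mul1 // r0:7,r1:Mul1,r2:Add1,r3:5,r4:6
cycle 3: issue ADD r3<-Add2 // r0:7,r1:Mul1,r2:Add1,r3:Add2,r4:6
cycle 4: CDB Add1=12; issue SUB r2<-Add1 // r0:7,r1:Mul1,r2:Add1,r3:Add2,r4:6
cycle 5: stall // r0:7,r1:Mul1,r2:Add1,r3:Add2,r4:6
cycle 6: stall // r0:7,r1:Mul1,r2:Add1,r3:Add2,r4:6

STATUS = TAG Add1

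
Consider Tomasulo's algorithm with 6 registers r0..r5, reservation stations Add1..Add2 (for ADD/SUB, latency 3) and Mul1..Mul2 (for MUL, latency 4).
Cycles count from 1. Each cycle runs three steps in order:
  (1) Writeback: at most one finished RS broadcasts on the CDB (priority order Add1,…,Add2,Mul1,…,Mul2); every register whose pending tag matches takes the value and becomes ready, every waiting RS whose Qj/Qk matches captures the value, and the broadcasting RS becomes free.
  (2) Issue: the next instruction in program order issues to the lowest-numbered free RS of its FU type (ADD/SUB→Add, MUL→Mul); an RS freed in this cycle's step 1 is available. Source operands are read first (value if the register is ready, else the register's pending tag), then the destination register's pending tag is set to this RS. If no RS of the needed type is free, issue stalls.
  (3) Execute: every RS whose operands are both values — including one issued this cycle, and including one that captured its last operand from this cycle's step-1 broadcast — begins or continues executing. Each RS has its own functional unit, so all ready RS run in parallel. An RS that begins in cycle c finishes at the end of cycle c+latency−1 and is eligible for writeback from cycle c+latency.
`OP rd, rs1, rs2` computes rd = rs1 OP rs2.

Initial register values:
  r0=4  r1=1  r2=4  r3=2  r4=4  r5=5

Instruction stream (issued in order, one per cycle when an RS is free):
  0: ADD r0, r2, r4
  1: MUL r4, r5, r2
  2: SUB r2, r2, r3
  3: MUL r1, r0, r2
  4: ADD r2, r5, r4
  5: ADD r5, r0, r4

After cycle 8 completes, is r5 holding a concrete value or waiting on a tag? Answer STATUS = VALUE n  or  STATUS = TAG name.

c1: issue ADD r0<-Add1 | r0:Add1,r1:1,r2:4,r3:2,r4:4,r5:5
c2: issue MUL r4<-Mul1 | r0:Add1,r1:1,r2:4,r3:2,r4:Mul1,r5:5
c3: issue SUB r2<-Add2 | r0:Add1,r1:1,r2:Add2,r3:2,r4:Mul1,r5:5
c4: CDB Add1=8; issue MUL r1<-Mul2 | r0:8,r1:Mul2,r2:Add2,r3:2,r4:Mul1,r5:5
c5: issue ADD r2<-Add1 | r0:8,r1:Mul2,r2:Add1,r3:2,r4:Mul1,r5:5
c6: CDB Add2=2; issue ADD r5<-Add2 | r0:8,r1:Mul2,r2:Add1,r3:2,r4:Mul1,r5:Add2
c7: CDB Mul1=20 | r0:8,r1:Mul2,r2:Add1,r3:2,r4:20,r5:Add2
c8: - | r0:8,r1:Mul2,r2:Add1,r3:2,r4:20,r5:Add2

STATUS = TAG Add2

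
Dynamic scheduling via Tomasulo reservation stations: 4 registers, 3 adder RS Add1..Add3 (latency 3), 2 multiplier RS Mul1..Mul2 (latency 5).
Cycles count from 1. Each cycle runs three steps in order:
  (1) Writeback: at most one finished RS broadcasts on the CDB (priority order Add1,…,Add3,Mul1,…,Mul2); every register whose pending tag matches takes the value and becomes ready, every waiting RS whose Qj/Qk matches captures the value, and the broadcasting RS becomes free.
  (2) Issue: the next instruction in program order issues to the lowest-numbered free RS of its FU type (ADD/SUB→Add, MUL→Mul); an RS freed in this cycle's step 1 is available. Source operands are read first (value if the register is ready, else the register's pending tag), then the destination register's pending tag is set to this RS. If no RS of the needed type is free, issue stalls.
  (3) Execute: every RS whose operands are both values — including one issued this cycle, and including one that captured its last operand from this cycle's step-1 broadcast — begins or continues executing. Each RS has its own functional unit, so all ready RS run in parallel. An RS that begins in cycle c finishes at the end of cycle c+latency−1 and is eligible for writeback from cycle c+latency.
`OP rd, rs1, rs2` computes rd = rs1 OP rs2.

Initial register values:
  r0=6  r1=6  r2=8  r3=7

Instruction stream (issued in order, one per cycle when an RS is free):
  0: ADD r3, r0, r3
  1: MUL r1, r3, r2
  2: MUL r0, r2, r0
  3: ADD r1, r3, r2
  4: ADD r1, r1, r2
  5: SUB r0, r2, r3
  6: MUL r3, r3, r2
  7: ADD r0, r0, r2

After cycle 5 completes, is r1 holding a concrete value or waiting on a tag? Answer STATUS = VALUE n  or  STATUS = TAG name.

  c1: issue ADD r3<-Add1  regs: r0:6,r1:6,r2:8,r3:Add1
  c2: issue MUL r1<-Mul1  regs: r0:6,r1:Mul1,r2:8,r3:Add1
  c3: issue MUL r0<-Mul2  regs: r0:Mul2,r1:Mul1,r2:8,r3:Add1
  c4: CDB Add1=13; issue ADD r1<-Add1  regs: r0:Mul2,r1:Add1,r2:8,r3:13
  c5: issue ADD r1<-Add2  regs: r0:Mul2,r1:Add2,r2:8,r3:13

STATUS = TAG Add2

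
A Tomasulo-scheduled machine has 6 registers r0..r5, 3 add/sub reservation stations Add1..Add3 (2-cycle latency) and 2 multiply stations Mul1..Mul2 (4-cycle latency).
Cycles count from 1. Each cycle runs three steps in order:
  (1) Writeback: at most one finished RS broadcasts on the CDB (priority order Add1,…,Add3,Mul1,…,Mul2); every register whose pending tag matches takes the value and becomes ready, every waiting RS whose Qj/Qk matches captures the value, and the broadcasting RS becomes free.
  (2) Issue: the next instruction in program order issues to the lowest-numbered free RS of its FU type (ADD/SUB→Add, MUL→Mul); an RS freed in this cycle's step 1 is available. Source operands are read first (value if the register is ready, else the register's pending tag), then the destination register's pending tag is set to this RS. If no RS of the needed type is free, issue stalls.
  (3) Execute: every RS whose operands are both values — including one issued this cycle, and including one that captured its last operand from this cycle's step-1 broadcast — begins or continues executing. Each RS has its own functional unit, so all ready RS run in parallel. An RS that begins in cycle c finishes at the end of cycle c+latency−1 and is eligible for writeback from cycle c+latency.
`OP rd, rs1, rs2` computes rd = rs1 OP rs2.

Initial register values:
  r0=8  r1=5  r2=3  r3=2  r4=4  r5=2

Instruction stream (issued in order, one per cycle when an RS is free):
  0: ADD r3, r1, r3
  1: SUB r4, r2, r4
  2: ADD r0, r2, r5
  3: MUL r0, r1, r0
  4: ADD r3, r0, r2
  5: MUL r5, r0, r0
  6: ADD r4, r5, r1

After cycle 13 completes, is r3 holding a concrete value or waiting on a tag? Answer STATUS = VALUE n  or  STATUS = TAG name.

STATUS = VALUE 28

  c1: issue ADD r3<-Add1  regs: r0:8,r1:5,r2:3,r3:Add1,r4:4,r5:2
  c2: issue SUB r4<-Add2  regs: r0:8,r1:5,r2:3,r3:Add1,r4:Add2,r5:2
  c3: CDB Add1=7; issue ADD r0<-Add1  regs: r0:Add1,r1:5,r2:3,r3:7,r4:Add2,r5:2
  c4: CDB Add2=-1; issue MUL r0<-Mul1  regs: r0:Mul1,r1:5,r2:3,r3:7,r4:-1,r5:2
  c5: CDB Add1=5; issue ADD r3<-Add1  regs: r0:Mul1,r1:5,r2:3,r3:Add1,r4:-1,r5:2
  c6: issue MUL r5<-Mul2  regs: r0:Mul1,r1:5,r2:3,r3:Add1,r4:-1,r5:Mul2
  c7: issue ADD r4<-Add2  regs: r0:Mul1,r1:5,r2:3,r3:Add1,r4:Add2,r5:Mul2
  c8: -  regs: r0:Mul1,r1:5,r2:3,r3:Add1,r4:Add2,r5:Mul2
  c9: CDB Mul1=25  regs: r0:25,r1:5,r2:3,r3:Add1,r4:Add2,r5:Mul2
  c10: -  regs: r0:25,r1:5,r2:3,r3:Add1,r4:Add2,r5:Mul2
  c11: CDB Add1=28  regs: r0:25,r1:5,r2:3,r3:28,r4:Add2,r5:Mul2
  c12: -  regs: r0:25,r1:5,r2:3,r3:28,r4:Add2,r5:Mul2
  c13: CDB Mul2=625  regs: r0:25,r1:5,r2:3,r3:28,r4:Add2,r5:625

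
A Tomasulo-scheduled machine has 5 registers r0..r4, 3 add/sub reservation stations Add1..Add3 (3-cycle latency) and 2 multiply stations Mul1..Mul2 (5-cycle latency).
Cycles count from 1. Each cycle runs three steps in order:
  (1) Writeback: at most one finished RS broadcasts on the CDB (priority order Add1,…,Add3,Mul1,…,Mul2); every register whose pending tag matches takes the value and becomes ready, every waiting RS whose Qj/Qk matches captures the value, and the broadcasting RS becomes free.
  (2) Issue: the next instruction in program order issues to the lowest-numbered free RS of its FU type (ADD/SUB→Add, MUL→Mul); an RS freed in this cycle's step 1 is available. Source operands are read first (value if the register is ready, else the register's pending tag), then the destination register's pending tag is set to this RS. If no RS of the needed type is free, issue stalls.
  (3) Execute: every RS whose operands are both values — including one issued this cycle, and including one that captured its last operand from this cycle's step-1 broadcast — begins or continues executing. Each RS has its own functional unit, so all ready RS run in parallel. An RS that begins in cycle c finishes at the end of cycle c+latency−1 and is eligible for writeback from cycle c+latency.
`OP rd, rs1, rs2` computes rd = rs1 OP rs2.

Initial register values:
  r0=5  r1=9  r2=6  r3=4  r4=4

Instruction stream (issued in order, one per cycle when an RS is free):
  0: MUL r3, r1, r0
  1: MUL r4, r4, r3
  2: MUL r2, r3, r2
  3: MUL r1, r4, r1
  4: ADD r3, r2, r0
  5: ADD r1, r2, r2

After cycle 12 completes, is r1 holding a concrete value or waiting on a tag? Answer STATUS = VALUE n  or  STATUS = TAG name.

STATUS = TAG Mul1

c1: issue MUL r3<-Mul1 | r0:5,r1:9,r2:6,r3:Mul1,r4:4
c2: issue MUL r4<-Mul2 | r0:5,r1:9,r2:6,r3:Mul1,r4:Mul2
c3: stall | r0:5,r1:9,r2:6,r3:Mul1,r4:Mul2
c4: stall | r0:5,r1:9,r2:6,r3:Mul1,r4:Mul2
c5: stall | r0:5,r1:9,r2:6,r3:Mul1,r4:Mul2
c6: CDB Mul1=45; issue MUL r2<-Mul1 | r0:5,r1:9,r2:Mul1,r3:45,r4:Mul2
c7: stall | r0:5,r1:9,r2:Mul1,r3:45,r4:Mul2
c8: stall | r0:5,r1:9,r2:Mul1,r3:45,r4:Mul2
c9: stall | r0:5,r1:9,r2:Mul1,r3:45,r4:Mul2
c10: stall | r0:5,r1:9,r2:Mul1,r3:45,r4:Mul2
c11: CDB Mul1=270; issue MUL r1<-Mul1 | r0:5,r1:Mul1,r2:270,r3:45,r4:Mul2
c12: CDB Mul2=180; issue ADD r3<-Add1 | r0:5,r1:Mul1,r2:270,r3:Add1,r4:180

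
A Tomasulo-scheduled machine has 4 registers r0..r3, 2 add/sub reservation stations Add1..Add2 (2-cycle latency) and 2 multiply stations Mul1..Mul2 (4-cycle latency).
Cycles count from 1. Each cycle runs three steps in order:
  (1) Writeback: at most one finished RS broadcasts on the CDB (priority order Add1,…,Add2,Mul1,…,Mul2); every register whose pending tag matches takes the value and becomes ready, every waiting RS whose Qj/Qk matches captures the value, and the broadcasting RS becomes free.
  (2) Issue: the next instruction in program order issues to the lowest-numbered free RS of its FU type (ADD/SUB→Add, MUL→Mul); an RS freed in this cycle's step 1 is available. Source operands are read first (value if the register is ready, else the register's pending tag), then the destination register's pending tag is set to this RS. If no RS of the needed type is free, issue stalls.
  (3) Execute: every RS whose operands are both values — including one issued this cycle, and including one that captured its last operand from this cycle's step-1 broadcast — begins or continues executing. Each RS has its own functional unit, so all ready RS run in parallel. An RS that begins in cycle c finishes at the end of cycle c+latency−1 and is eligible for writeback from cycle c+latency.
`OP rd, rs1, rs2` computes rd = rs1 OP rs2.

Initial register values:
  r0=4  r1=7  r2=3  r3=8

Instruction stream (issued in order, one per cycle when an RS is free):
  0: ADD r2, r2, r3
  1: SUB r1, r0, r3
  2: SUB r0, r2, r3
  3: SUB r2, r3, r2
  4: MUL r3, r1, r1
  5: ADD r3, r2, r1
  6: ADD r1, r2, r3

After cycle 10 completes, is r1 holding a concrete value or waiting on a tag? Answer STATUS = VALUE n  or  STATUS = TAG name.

STATUS = VALUE -10

c1: issue ADD r2<-Add1 | r0:4,r1:7,r2:Add1,r3:8
c2: issue SUB r1<-Add2 | r0:4,r1:Add2,r2:Add1,r3:8
c3: CDB Add1=11; issue SUB r0<-Add1 | r0:Add1,r1:Add2,r2:11,r3:8
c4: CDB Add2=-4; issue SUB r2<-Add2 | r0:Add1,r1:-4,r2:Add2,r3:8
c5: CDB Add1=3; issue MUL r3<-Mul1 | r0:3,r1:-4,r2:Add2,r3:Mul1
c6: CDB Add2=-3; issue ADD r3<-Add1 | r0:3,r1:-4,r2:-3,r3:Add1
c7: issue ADD r1<-Add2 | r0:3,r1:Add2,r2:-3,r3:Add1
c8: CDB Add1=-7 | r0:3,r1:Add2,r2:-3,r3:-7
c9: CDB Mul1=16 | r0:3,r1:Add2,r2:-3,r3:-7
c10: CDB Add2=-10 | r0:3,r1:-10,r2:-3,r3:-7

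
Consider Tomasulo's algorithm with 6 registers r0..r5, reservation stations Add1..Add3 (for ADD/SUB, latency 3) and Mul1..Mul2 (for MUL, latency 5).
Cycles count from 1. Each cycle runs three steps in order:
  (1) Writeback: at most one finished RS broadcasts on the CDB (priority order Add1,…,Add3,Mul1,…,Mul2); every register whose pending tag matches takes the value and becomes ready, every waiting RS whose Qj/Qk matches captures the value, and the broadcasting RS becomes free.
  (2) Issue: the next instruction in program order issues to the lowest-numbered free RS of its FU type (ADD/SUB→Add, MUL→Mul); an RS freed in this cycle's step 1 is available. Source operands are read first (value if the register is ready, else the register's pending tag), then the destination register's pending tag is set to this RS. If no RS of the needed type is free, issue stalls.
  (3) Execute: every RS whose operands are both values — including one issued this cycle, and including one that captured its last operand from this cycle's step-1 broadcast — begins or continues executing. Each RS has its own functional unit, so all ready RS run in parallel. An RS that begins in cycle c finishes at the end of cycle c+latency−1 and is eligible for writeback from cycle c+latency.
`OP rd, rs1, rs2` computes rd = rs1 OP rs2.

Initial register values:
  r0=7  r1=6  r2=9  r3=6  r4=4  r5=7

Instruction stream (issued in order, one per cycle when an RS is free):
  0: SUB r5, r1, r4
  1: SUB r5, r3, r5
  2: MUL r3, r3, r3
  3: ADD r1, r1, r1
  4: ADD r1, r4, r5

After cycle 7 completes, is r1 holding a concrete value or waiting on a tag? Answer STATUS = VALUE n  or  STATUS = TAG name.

STATUS = TAG Add3

cycle 1: issue SUB r5<-Add1 // r0:7,r1:6,r2:9,r3:6,r4:4,r5:Add1
cycle 2: issue SUB r5<-Add2 // r0:7,r1:6,r2:9,r3:6,r4:4,r5:Add2
cycle 3: issue MUL r3<-Mul1 // r0:7,r1:6,r2:9,r3:Mul1,r4:4,r5:Add2
cycle 4: CDB Add1=2; issue ADD r1<-Add1 // r0:7,r1:Add1,r2:9,r3:Mul1,r4:4,r5:Add2
cycle 5: issue ADD r1<-Add3 // r0:7,r1:Add3,r2:9,r3:Mul1,r4:4,r5:Add2
cycle 6: - // r0:7,r1:Add3,r2:9,r3:Mul1,r4:4,r5:Add2
cycle 7: CDB Add1=12 // r0:7,r1:Add3,r2:9,r3:Mul1,r4:4,r5:Add2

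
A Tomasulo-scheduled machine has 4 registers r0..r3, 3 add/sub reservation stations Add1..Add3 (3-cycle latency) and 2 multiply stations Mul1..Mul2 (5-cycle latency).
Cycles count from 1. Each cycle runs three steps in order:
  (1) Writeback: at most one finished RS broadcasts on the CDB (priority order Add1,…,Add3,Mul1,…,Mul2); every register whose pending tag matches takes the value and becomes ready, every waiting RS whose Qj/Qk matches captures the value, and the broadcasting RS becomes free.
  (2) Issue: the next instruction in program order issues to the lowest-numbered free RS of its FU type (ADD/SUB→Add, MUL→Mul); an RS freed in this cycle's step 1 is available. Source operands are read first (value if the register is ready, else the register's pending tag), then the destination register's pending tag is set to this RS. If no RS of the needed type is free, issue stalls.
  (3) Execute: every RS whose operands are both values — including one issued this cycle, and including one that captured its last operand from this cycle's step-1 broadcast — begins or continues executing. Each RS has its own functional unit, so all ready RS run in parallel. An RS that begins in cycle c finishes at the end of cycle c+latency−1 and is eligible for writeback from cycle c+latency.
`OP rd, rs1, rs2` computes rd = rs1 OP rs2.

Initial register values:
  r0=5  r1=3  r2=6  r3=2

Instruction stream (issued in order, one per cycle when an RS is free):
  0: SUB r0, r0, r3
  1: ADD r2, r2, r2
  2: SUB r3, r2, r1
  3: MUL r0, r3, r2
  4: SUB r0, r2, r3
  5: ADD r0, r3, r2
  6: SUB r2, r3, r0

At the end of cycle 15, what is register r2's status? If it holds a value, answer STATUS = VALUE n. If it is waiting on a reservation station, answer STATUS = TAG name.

  c1: issue SUB r0<-Add1  regs: r0:Add1,r1:3,r2:6,r3:2
  c2: issue ADD r2<-Add2  regs: r0:Add1,r1:3,r2:Add2,r3:2
  c3: issue SUB r3<-Add3  regs: r0:Add1,r1:3,r2:Add2,r3:Add3
  c4: CDB Add1=3; issue MUL r0<-Mul1  regs: r0:Mul1,r1:3,r2:Add2,r3:Add3
  c5: CDB Add2=12; issue SUB r0<-Add1  regs: r0:Add1,r1:3,r2:12,r3:Add3
  c6: issue ADD r0<-Add2  regs: r0:Add2,r1:3,r2:12,r3:Add3
  c7: stall  regs: r0:Add2,r1:3,r2:12,r3:Add3
  c8: CDB Add3=9; issue SUB r2<-Add3  regs: r0:Add2,r1:3,r2:Add3,r3:9
  c9: -  regs: r0:Add2,r1:3,r2:Add3,r3:9
  c10: -  regs: r0:Add2,r1:3,r2:Add3,r3:9
  c11: CDB Add1=3  regs: r0:Add2,r1:3,r2:Add3,r3:9
  c12: CDB Add2=21  regs: r0:21,r1:3,r2:Add3,r3:9
  c13: CDB Mul1=108  regs: r0:21,r1:3,r2:Add3,r3:9
  c14: -  regs: r0:21,r1:3,r2:Add3,r3:9
  c15: CDB Add3=-12  regs: r0:21,r1:3,r2:-12,r3:9

STATUS = VALUE -12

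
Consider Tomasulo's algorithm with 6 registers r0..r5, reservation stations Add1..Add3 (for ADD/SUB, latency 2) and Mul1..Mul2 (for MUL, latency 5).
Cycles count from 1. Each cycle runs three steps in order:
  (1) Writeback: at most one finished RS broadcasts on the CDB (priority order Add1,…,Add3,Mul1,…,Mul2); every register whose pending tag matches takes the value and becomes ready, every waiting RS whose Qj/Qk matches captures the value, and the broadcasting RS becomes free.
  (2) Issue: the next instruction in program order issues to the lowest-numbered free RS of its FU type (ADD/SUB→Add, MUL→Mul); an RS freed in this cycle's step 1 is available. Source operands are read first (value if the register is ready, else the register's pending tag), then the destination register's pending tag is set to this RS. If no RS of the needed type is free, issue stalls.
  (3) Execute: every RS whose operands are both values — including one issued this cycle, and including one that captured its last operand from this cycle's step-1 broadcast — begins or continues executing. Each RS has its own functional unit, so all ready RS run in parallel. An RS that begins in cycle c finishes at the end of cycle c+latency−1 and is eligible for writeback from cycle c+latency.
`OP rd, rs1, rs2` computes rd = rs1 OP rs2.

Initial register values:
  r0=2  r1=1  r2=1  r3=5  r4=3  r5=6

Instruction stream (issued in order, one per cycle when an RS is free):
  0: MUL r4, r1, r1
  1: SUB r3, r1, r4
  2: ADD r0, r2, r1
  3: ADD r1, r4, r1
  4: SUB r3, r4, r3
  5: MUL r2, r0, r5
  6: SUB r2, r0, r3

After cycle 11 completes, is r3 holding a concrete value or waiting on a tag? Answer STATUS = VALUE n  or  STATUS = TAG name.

STATUS = VALUE 1

  c1: issue MUL r4<-Mul1  regs: r0:2,r1:1,r2:1,r3:5,r4:Mul1,r5:6
  c2: issue SUB r3<-Add1  regs: r0:2,r1:1,r2:1,r3:Add1,r4:Mul1,r5:6
  c3: issue ADD r0<-Add2  regs: r0:Add2,r1:1,r2:1,r3:Add1,r4:Mul1,r5:6
  c4: issue ADD r1<-Add3  regs: r0:Add2,r1:Add3,r2:1,r3:Add1,r4:Mul1,r5:6
  c5: CDB Add2=2; issue SUB r3<-Add2  regs: r0:2,r1:Add3,r2:1,r3:Add2,r4:Mul1,r5:6
  c6: CDB Mul1=1; issue MUL r2<-Mul1  regs: r0:2,r1:Add3,r2:Mul1,r3:Add2,r4:1,r5:6
  c7: stall  regs: r0:2,r1:Add3,r2:Mul1,r3:Add2,r4:1,r5:6
  c8: CDB Add1=0; issue SUB r2<-Add1  regs: r0:2,r1:Add3,r2:Add1,r3:Add2,r4:1,r5:6
  c9: CDB Add3=2  regs: r0:2,r1:2,r2:Add1,r3:Add2,r4:1,r5:6
  c10: CDB Add2=1  regs: r0:2,r1:2,r2:Add1,r3:1,r4:1,r5:6
  c11: CDB Mul1=12  regs: r0:2,r1:2,r2:Add1,r3:1,r4:1,r5:6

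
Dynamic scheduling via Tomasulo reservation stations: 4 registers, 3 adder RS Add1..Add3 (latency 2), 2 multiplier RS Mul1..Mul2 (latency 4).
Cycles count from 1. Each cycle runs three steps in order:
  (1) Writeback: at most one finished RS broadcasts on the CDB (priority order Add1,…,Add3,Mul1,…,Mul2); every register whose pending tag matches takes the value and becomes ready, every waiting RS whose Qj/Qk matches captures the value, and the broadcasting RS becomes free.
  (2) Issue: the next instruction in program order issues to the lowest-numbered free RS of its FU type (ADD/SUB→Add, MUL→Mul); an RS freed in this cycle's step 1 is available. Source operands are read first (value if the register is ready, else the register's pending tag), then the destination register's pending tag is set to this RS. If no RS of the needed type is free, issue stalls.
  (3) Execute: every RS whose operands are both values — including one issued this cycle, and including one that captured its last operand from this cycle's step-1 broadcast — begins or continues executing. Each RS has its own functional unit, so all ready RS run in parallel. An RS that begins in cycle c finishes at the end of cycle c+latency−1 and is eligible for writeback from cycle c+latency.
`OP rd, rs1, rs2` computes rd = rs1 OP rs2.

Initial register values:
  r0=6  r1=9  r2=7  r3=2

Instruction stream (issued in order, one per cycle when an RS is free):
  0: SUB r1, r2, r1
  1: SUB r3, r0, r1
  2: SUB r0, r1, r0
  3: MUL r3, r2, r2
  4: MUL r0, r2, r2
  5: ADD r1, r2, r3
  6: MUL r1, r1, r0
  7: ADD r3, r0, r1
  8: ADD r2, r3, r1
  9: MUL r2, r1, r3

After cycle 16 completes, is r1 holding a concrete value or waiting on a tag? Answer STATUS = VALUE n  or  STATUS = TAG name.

STATUS = VALUE 2744

c1: issue SUB r1<-Add1 | r0:6,r1:Add1,r2:7,r3:2
c2: issue SUB r3<-Add2 | r0:6,r1:Add1,r2:7,r3:Add2
c3: CDB Add1=-2; issue SUB r0<-Add1 | r0:Add1,r1:-2,r2:7,r3:Add2
c4: issue MUL r3<-Mul1 | r0:Add1,r1:-2,r2:7,r3:Mul1
c5: CDB Add1=-8; issue MUL r0<-Mul2 | r0:Mul2,r1:-2,r2:7,r3:Mul1
c6: CDB Add2=8; issue ADD r1<-Add1 | r0:Mul2,r1:Add1,r2:7,r3:Mul1
c7: stall | r0:Mul2,r1:Add1,r2:7,r3:Mul1
c8: CDB Mul1=49; issue MUL r1<-Mul1 | r0:Mul2,r1:Mul1,r2:7,r3:49
c9: CDB Mul2=49; issue ADD r3<-Add2 | r0:49,r1:Mul1,r2:7,r3:Add2
c10: CDB Add1=56; issue ADD r2<-Add1 | r0:49,r1:Mul1,r2:Add1,r3:Add2
c11: issue MUL r2<-Mul2 | r0:49,r1:Mul1,r2:Mul2,r3:Add2
c12: - | r0:49,r1:Mul1,r2:Mul2,r3:Add2
c13: - | r0:49,r1:Mul1,r2:Mul2,r3:Add2
c14: CDB Mul1=2744 | r0:49,r1:2744,r2:Mul2,r3:Add2
c15: - | r0:49,r1:2744,r2:Mul2,r3:Add2
c16: CDB Add2=2793 | r0:49,r1:2744,r2:Mul2,r3:2793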